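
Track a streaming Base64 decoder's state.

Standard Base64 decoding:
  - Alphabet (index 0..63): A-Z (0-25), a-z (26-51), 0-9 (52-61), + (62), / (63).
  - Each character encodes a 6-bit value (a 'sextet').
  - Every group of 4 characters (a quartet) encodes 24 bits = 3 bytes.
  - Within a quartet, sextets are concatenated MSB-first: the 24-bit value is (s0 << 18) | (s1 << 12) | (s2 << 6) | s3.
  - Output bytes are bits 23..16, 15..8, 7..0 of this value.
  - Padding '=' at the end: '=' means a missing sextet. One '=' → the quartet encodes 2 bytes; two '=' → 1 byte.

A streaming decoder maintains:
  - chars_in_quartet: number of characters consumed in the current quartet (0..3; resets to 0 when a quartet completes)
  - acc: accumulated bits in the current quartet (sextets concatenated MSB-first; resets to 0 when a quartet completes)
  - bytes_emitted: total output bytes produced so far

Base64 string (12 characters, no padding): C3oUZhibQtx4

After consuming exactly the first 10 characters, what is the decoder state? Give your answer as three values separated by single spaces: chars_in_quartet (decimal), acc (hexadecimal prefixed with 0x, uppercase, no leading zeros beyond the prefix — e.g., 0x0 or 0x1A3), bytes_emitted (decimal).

Answer: 2 0x42D 6

Derivation:
After char 0 ('C'=2): chars_in_quartet=1 acc=0x2 bytes_emitted=0
After char 1 ('3'=55): chars_in_quartet=2 acc=0xB7 bytes_emitted=0
After char 2 ('o'=40): chars_in_quartet=3 acc=0x2DE8 bytes_emitted=0
After char 3 ('U'=20): chars_in_quartet=4 acc=0xB7A14 -> emit 0B 7A 14, reset; bytes_emitted=3
After char 4 ('Z'=25): chars_in_quartet=1 acc=0x19 bytes_emitted=3
After char 5 ('h'=33): chars_in_quartet=2 acc=0x661 bytes_emitted=3
After char 6 ('i'=34): chars_in_quartet=3 acc=0x19862 bytes_emitted=3
After char 7 ('b'=27): chars_in_quartet=4 acc=0x66189B -> emit 66 18 9B, reset; bytes_emitted=6
After char 8 ('Q'=16): chars_in_quartet=1 acc=0x10 bytes_emitted=6
After char 9 ('t'=45): chars_in_quartet=2 acc=0x42D bytes_emitted=6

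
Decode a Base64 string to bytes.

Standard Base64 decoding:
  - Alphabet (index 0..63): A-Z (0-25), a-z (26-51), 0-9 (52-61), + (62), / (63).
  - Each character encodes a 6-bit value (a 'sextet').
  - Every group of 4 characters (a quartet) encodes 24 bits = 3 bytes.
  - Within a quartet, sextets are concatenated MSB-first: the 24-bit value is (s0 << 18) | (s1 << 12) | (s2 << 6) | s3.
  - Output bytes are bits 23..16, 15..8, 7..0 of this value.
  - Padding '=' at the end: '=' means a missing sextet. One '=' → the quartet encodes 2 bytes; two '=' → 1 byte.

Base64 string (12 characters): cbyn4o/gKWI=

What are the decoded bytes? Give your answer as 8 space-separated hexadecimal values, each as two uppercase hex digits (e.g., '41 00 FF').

After char 0 ('c'=28): chars_in_quartet=1 acc=0x1C bytes_emitted=0
After char 1 ('b'=27): chars_in_quartet=2 acc=0x71B bytes_emitted=0
After char 2 ('y'=50): chars_in_quartet=3 acc=0x1C6F2 bytes_emitted=0
After char 3 ('n'=39): chars_in_quartet=4 acc=0x71BCA7 -> emit 71 BC A7, reset; bytes_emitted=3
After char 4 ('4'=56): chars_in_quartet=1 acc=0x38 bytes_emitted=3
After char 5 ('o'=40): chars_in_quartet=2 acc=0xE28 bytes_emitted=3
After char 6 ('/'=63): chars_in_quartet=3 acc=0x38A3F bytes_emitted=3
After char 7 ('g'=32): chars_in_quartet=4 acc=0xE28FE0 -> emit E2 8F E0, reset; bytes_emitted=6
After char 8 ('K'=10): chars_in_quartet=1 acc=0xA bytes_emitted=6
After char 9 ('W'=22): chars_in_quartet=2 acc=0x296 bytes_emitted=6
After char 10 ('I'=8): chars_in_quartet=3 acc=0xA588 bytes_emitted=6
Padding '=': partial quartet acc=0xA588 -> emit 29 62; bytes_emitted=8

Answer: 71 BC A7 E2 8F E0 29 62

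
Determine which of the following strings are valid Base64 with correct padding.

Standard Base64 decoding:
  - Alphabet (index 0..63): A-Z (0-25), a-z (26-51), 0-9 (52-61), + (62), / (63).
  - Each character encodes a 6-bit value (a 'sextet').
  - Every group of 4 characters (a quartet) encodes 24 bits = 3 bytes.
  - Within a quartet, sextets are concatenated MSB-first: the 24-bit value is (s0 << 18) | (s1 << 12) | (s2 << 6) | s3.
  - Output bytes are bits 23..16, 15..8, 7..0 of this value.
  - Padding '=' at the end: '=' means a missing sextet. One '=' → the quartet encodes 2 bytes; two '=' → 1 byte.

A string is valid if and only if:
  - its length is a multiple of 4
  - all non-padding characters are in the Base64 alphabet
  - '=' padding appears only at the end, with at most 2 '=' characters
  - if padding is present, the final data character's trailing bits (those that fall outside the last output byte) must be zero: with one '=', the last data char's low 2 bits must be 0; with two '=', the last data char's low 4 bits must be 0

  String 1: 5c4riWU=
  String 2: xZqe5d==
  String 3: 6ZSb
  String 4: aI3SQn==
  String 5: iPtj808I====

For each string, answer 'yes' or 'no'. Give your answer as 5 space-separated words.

String 1: '5c4riWU=' → valid
String 2: 'xZqe5d==' → invalid (bad trailing bits)
String 3: '6ZSb' → valid
String 4: 'aI3SQn==' → invalid (bad trailing bits)
String 5: 'iPtj808I====' → invalid (4 pad chars (max 2))

Answer: yes no yes no no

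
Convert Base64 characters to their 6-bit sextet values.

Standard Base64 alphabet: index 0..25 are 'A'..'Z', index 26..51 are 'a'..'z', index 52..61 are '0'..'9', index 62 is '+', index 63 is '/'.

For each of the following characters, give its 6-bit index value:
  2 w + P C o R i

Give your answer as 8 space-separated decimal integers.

'2': 0..9 range, 52 + ord('2') − ord('0') = 54
'w': a..z range, 26 + ord('w') − ord('a') = 48
'+': index 62
'P': A..Z range, ord('P') − ord('A') = 15
'C': A..Z range, ord('C') − ord('A') = 2
'o': a..z range, 26 + ord('o') − ord('a') = 40
'R': A..Z range, ord('R') − ord('A') = 17
'i': a..z range, 26 + ord('i') − ord('a') = 34

Answer: 54 48 62 15 2 40 17 34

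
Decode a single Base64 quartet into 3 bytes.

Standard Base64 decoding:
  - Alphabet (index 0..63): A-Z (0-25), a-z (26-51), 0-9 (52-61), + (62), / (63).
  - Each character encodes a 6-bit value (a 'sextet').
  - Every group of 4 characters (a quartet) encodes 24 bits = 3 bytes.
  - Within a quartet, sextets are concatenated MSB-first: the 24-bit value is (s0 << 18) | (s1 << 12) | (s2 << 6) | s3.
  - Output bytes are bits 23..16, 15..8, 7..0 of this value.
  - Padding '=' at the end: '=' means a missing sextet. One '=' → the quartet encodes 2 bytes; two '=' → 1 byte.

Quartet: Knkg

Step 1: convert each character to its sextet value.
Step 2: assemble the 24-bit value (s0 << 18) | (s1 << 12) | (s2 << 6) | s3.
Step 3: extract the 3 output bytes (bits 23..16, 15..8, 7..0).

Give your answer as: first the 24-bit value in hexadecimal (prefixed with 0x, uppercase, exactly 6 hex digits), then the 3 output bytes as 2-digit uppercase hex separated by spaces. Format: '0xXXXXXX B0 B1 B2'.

Answer: 0x2A7920 2A 79 20

Derivation:
Sextets: K=10, n=39, k=36, g=32
24-bit: (10<<18) | (39<<12) | (36<<6) | 32
      = 0x280000 | 0x027000 | 0x000900 | 0x000020
      = 0x2A7920
Bytes: (v>>16)&0xFF=2A, (v>>8)&0xFF=79, v&0xFF=20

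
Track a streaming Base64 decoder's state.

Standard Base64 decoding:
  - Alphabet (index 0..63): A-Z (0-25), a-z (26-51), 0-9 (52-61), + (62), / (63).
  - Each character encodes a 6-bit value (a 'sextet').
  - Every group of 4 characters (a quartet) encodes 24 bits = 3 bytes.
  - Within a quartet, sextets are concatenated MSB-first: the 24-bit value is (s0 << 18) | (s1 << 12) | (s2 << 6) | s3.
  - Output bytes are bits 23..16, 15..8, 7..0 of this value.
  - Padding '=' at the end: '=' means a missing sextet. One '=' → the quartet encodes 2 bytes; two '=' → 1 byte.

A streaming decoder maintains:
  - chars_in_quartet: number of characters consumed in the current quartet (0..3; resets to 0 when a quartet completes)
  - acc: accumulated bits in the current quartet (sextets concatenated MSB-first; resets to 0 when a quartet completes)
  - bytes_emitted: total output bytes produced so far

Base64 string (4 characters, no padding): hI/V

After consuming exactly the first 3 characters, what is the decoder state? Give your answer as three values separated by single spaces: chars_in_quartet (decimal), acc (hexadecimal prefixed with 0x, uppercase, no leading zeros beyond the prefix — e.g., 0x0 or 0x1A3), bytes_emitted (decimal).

Answer: 3 0x2123F 0

Derivation:
After char 0 ('h'=33): chars_in_quartet=1 acc=0x21 bytes_emitted=0
After char 1 ('I'=8): chars_in_quartet=2 acc=0x848 bytes_emitted=0
After char 2 ('/'=63): chars_in_quartet=3 acc=0x2123F bytes_emitted=0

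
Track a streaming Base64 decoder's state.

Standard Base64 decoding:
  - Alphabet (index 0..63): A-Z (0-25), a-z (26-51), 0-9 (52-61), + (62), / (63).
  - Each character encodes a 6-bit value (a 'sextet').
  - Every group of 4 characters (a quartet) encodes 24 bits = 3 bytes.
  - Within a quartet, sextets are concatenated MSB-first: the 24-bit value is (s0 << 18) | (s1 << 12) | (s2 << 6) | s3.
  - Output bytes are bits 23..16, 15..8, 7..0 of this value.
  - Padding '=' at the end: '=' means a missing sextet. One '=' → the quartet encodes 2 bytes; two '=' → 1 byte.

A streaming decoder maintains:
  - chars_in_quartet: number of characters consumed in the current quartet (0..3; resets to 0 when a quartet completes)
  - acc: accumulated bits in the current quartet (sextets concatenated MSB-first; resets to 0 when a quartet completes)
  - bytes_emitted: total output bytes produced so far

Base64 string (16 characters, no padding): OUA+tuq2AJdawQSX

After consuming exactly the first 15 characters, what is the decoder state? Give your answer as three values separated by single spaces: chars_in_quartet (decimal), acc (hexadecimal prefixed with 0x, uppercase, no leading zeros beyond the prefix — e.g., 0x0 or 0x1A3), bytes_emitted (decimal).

Answer: 3 0x30412 9

Derivation:
After char 0 ('O'=14): chars_in_quartet=1 acc=0xE bytes_emitted=0
After char 1 ('U'=20): chars_in_quartet=2 acc=0x394 bytes_emitted=0
After char 2 ('A'=0): chars_in_quartet=3 acc=0xE500 bytes_emitted=0
After char 3 ('+'=62): chars_in_quartet=4 acc=0x39403E -> emit 39 40 3E, reset; bytes_emitted=3
After char 4 ('t'=45): chars_in_quartet=1 acc=0x2D bytes_emitted=3
After char 5 ('u'=46): chars_in_quartet=2 acc=0xB6E bytes_emitted=3
After char 6 ('q'=42): chars_in_quartet=3 acc=0x2DBAA bytes_emitted=3
After char 7 ('2'=54): chars_in_quartet=4 acc=0xB6EAB6 -> emit B6 EA B6, reset; bytes_emitted=6
After char 8 ('A'=0): chars_in_quartet=1 acc=0x0 bytes_emitted=6
After char 9 ('J'=9): chars_in_quartet=2 acc=0x9 bytes_emitted=6
After char 10 ('d'=29): chars_in_quartet=3 acc=0x25D bytes_emitted=6
After char 11 ('a'=26): chars_in_quartet=4 acc=0x975A -> emit 00 97 5A, reset; bytes_emitted=9
After char 12 ('w'=48): chars_in_quartet=1 acc=0x30 bytes_emitted=9
After char 13 ('Q'=16): chars_in_quartet=2 acc=0xC10 bytes_emitted=9
After char 14 ('S'=18): chars_in_quartet=3 acc=0x30412 bytes_emitted=9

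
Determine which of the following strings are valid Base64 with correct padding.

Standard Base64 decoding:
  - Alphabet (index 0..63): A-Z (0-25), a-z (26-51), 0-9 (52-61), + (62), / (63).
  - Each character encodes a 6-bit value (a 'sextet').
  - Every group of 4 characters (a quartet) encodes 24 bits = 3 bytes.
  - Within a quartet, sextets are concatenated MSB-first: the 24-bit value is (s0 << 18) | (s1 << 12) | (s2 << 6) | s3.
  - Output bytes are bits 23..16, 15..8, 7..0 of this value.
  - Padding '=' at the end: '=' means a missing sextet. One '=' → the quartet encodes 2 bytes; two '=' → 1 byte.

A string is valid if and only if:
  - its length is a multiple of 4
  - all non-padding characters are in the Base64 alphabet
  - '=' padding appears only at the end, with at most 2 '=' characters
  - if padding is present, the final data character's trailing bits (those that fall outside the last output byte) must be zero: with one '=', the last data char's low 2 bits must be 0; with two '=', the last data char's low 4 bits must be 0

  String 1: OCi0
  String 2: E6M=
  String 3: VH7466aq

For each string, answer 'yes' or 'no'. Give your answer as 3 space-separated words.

String 1: 'OCi0' → valid
String 2: 'E6M=' → valid
String 3: 'VH7466aq' → valid

Answer: yes yes yes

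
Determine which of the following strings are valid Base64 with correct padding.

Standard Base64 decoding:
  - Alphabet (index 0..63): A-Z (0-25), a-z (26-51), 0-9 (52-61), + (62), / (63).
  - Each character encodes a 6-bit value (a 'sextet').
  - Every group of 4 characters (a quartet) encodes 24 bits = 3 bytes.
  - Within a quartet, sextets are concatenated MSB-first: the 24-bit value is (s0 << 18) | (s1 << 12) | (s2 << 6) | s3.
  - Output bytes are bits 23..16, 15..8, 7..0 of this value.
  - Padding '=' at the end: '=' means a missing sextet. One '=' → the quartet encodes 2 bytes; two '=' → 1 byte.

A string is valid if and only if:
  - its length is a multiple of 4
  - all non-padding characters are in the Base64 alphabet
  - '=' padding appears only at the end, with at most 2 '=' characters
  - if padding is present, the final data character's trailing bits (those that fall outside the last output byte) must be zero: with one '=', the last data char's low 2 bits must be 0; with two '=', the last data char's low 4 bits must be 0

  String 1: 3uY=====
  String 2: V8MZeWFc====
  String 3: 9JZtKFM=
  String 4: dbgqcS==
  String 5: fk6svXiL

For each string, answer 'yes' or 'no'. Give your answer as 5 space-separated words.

Answer: no no yes no yes

Derivation:
String 1: '3uY=====' → invalid (5 pad chars (max 2))
String 2: 'V8MZeWFc====' → invalid (4 pad chars (max 2))
String 3: '9JZtKFM=' → valid
String 4: 'dbgqcS==' → invalid (bad trailing bits)
String 5: 'fk6svXiL' → valid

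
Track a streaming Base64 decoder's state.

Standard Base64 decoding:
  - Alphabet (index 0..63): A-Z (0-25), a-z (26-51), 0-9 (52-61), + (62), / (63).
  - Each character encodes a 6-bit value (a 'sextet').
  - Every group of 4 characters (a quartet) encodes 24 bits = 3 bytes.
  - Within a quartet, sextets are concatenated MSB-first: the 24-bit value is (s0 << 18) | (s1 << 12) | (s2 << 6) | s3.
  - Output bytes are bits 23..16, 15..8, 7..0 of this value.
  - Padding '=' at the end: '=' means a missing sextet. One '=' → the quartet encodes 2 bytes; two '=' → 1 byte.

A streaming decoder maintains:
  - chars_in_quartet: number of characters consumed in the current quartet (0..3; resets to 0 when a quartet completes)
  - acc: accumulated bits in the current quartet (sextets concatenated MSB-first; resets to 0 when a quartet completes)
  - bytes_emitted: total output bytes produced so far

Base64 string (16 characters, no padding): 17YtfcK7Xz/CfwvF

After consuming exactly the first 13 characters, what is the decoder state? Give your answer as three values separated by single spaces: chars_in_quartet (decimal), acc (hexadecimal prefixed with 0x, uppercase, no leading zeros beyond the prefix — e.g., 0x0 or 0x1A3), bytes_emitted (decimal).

Answer: 1 0x1F 9

Derivation:
After char 0 ('1'=53): chars_in_quartet=1 acc=0x35 bytes_emitted=0
After char 1 ('7'=59): chars_in_quartet=2 acc=0xD7B bytes_emitted=0
After char 2 ('Y'=24): chars_in_quartet=3 acc=0x35ED8 bytes_emitted=0
After char 3 ('t'=45): chars_in_quartet=4 acc=0xD7B62D -> emit D7 B6 2D, reset; bytes_emitted=3
After char 4 ('f'=31): chars_in_quartet=1 acc=0x1F bytes_emitted=3
After char 5 ('c'=28): chars_in_quartet=2 acc=0x7DC bytes_emitted=3
After char 6 ('K'=10): chars_in_quartet=3 acc=0x1F70A bytes_emitted=3
After char 7 ('7'=59): chars_in_quartet=4 acc=0x7DC2BB -> emit 7D C2 BB, reset; bytes_emitted=6
After char 8 ('X'=23): chars_in_quartet=1 acc=0x17 bytes_emitted=6
After char 9 ('z'=51): chars_in_quartet=2 acc=0x5F3 bytes_emitted=6
After char 10 ('/'=63): chars_in_quartet=3 acc=0x17CFF bytes_emitted=6
After char 11 ('C'=2): chars_in_quartet=4 acc=0x5F3FC2 -> emit 5F 3F C2, reset; bytes_emitted=9
After char 12 ('f'=31): chars_in_quartet=1 acc=0x1F bytes_emitted=9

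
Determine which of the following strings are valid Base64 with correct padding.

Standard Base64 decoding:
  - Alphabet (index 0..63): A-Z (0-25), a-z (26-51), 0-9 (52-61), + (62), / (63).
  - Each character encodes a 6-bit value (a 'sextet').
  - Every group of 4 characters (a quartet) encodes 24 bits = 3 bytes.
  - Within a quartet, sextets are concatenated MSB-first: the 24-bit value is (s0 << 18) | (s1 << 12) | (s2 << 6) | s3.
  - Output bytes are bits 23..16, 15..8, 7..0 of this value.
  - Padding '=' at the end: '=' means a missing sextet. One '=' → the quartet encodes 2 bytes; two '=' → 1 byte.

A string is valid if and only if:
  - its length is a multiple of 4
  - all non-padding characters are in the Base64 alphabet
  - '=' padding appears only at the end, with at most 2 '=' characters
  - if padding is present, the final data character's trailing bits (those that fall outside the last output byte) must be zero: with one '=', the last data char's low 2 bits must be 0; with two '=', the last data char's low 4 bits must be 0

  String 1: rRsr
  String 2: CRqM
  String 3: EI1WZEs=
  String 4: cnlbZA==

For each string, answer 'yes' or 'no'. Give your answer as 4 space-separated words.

Answer: yes yes yes yes

Derivation:
String 1: 'rRsr' → valid
String 2: 'CRqM' → valid
String 3: 'EI1WZEs=' → valid
String 4: 'cnlbZA==' → valid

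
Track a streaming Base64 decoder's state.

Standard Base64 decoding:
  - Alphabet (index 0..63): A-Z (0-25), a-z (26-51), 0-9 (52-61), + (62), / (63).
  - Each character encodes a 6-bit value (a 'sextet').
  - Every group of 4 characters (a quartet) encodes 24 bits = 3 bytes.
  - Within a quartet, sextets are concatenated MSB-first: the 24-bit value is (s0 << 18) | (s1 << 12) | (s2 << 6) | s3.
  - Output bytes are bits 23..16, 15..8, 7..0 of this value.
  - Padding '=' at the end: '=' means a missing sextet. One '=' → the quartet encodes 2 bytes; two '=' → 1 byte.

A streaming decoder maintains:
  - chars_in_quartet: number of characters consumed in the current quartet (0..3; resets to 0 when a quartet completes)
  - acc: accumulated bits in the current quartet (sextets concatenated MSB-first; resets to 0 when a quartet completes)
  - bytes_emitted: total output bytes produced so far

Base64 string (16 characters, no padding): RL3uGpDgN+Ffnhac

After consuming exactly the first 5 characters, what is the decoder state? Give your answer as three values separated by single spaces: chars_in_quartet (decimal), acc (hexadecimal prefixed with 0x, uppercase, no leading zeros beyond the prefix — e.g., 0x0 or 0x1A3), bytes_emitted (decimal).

After char 0 ('R'=17): chars_in_quartet=1 acc=0x11 bytes_emitted=0
After char 1 ('L'=11): chars_in_quartet=2 acc=0x44B bytes_emitted=0
After char 2 ('3'=55): chars_in_quartet=3 acc=0x112F7 bytes_emitted=0
After char 3 ('u'=46): chars_in_quartet=4 acc=0x44BDEE -> emit 44 BD EE, reset; bytes_emitted=3
After char 4 ('G'=6): chars_in_quartet=1 acc=0x6 bytes_emitted=3

Answer: 1 0x6 3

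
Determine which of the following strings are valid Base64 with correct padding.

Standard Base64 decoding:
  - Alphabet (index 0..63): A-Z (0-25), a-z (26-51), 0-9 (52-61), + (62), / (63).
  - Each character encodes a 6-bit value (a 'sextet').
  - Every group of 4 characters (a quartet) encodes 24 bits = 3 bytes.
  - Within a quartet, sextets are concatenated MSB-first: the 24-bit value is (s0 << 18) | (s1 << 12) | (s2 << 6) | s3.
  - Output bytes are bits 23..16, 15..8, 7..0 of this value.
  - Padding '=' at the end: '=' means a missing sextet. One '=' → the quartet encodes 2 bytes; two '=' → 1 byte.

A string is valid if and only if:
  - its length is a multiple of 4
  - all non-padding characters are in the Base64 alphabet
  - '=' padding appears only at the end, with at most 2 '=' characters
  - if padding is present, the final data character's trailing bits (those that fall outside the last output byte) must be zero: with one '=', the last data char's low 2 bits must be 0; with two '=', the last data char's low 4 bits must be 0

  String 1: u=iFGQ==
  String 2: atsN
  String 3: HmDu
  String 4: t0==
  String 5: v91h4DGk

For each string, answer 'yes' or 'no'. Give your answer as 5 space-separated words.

Answer: no yes yes no yes

Derivation:
String 1: 'u=iFGQ==' → invalid (bad char(s): ['=']; '=' in middle)
String 2: 'atsN' → valid
String 3: 'HmDu' → valid
String 4: 't0==' → invalid (bad trailing bits)
String 5: 'v91h4DGk' → valid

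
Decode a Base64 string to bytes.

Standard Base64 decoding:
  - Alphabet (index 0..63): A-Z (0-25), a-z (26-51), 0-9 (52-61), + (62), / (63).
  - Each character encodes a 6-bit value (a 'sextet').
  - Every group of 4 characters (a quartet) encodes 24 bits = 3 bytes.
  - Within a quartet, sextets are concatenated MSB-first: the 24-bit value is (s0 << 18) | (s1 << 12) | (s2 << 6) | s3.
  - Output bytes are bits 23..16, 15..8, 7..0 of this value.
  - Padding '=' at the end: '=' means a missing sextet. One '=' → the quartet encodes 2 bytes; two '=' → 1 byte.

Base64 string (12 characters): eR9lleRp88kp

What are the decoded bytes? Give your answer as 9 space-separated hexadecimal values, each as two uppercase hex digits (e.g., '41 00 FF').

After char 0 ('e'=30): chars_in_quartet=1 acc=0x1E bytes_emitted=0
After char 1 ('R'=17): chars_in_quartet=2 acc=0x791 bytes_emitted=0
After char 2 ('9'=61): chars_in_quartet=3 acc=0x1E47D bytes_emitted=0
After char 3 ('l'=37): chars_in_quartet=4 acc=0x791F65 -> emit 79 1F 65, reset; bytes_emitted=3
After char 4 ('l'=37): chars_in_quartet=1 acc=0x25 bytes_emitted=3
After char 5 ('e'=30): chars_in_quartet=2 acc=0x95E bytes_emitted=3
After char 6 ('R'=17): chars_in_quartet=3 acc=0x25791 bytes_emitted=3
After char 7 ('p'=41): chars_in_quartet=4 acc=0x95E469 -> emit 95 E4 69, reset; bytes_emitted=6
After char 8 ('8'=60): chars_in_quartet=1 acc=0x3C bytes_emitted=6
After char 9 ('8'=60): chars_in_quartet=2 acc=0xF3C bytes_emitted=6
After char 10 ('k'=36): chars_in_quartet=3 acc=0x3CF24 bytes_emitted=6
After char 11 ('p'=41): chars_in_quartet=4 acc=0xF3C929 -> emit F3 C9 29, reset; bytes_emitted=9

Answer: 79 1F 65 95 E4 69 F3 C9 29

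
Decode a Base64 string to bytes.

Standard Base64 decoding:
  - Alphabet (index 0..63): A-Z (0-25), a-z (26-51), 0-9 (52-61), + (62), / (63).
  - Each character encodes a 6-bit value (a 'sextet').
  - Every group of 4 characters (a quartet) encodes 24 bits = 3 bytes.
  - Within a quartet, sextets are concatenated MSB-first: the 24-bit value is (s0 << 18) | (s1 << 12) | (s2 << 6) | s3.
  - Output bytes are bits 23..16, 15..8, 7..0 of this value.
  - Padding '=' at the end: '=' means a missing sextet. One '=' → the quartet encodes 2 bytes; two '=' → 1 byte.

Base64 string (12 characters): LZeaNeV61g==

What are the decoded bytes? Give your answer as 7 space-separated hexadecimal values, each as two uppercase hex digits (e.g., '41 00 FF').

Answer: 2D 97 9A 35 E5 7A D6

Derivation:
After char 0 ('L'=11): chars_in_quartet=1 acc=0xB bytes_emitted=0
After char 1 ('Z'=25): chars_in_quartet=2 acc=0x2D9 bytes_emitted=0
After char 2 ('e'=30): chars_in_quartet=3 acc=0xB65E bytes_emitted=0
After char 3 ('a'=26): chars_in_quartet=4 acc=0x2D979A -> emit 2D 97 9A, reset; bytes_emitted=3
After char 4 ('N'=13): chars_in_quartet=1 acc=0xD bytes_emitted=3
After char 5 ('e'=30): chars_in_quartet=2 acc=0x35E bytes_emitted=3
After char 6 ('V'=21): chars_in_quartet=3 acc=0xD795 bytes_emitted=3
After char 7 ('6'=58): chars_in_quartet=4 acc=0x35E57A -> emit 35 E5 7A, reset; bytes_emitted=6
After char 8 ('1'=53): chars_in_quartet=1 acc=0x35 bytes_emitted=6
After char 9 ('g'=32): chars_in_quartet=2 acc=0xD60 bytes_emitted=6
Padding '==': partial quartet acc=0xD60 -> emit D6; bytes_emitted=7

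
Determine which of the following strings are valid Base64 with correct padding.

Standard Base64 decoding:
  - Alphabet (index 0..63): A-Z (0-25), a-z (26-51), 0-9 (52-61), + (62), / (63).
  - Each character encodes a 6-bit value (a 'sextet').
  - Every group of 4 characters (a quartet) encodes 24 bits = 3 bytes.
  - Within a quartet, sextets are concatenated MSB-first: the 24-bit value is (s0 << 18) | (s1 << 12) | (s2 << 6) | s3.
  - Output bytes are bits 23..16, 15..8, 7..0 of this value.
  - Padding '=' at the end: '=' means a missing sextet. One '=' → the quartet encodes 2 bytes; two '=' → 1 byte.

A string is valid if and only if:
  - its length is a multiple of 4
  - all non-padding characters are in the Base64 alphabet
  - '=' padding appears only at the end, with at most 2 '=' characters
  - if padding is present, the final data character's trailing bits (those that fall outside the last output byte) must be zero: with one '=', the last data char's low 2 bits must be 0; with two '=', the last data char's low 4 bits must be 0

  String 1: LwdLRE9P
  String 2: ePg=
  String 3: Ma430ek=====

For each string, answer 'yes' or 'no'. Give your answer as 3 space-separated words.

Answer: yes yes no

Derivation:
String 1: 'LwdLRE9P' → valid
String 2: 'ePg=' → valid
String 3: 'Ma430ek=====' → invalid (5 pad chars (max 2))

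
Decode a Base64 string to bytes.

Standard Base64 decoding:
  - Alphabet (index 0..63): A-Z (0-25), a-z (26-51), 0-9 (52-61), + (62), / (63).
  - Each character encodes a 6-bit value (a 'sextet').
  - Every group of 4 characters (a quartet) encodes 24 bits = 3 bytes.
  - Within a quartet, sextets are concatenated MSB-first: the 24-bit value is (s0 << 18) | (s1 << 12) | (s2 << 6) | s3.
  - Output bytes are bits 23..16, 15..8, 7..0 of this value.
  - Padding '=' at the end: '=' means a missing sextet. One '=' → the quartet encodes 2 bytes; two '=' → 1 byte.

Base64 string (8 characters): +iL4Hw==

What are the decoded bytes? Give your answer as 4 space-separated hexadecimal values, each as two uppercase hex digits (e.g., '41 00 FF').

After char 0 ('+'=62): chars_in_quartet=1 acc=0x3E bytes_emitted=0
After char 1 ('i'=34): chars_in_quartet=2 acc=0xFA2 bytes_emitted=0
After char 2 ('L'=11): chars_in_quartet=3 acc=0x3E88B bytes_emitted=0
After char 3 ('4'=56): chars_in_quartet=4 acc=0xFA22F8 -> emit FA 22 F8, reset; bytes_emitted=3
After char 4 ('H'=7): chars_in_quartet=1 acc=0x7 bytes_emitted=3
After char 5 ('w'=48): chars_in_quartet=2 acc=0x1F0 bytes_emitted=3
Padding '==': partial quartet acc=0x1F0 -> emit 1F; bytes_emitted=4

Answer: FA 22 F8 1F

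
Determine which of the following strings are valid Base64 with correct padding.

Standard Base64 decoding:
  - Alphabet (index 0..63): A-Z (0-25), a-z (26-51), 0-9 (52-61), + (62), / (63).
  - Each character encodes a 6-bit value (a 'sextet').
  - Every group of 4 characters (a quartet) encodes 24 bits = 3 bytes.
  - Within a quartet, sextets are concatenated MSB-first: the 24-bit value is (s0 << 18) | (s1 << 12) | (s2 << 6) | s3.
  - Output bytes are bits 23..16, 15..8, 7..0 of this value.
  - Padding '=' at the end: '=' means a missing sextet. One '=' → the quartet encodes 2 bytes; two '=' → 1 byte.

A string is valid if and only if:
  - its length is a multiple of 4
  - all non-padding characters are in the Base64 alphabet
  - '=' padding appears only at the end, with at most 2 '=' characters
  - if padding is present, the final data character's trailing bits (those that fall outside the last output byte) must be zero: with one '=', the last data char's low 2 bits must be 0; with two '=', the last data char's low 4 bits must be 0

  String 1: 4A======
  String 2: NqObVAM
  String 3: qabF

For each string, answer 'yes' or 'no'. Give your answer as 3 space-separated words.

String 1: '4A======' → invalid (6 pad chars (max 2))
String 2: 'NqObVAM' → invalid (len=7 not mult of 4)
String 3: 'qabF' → valid

Answer: no no yes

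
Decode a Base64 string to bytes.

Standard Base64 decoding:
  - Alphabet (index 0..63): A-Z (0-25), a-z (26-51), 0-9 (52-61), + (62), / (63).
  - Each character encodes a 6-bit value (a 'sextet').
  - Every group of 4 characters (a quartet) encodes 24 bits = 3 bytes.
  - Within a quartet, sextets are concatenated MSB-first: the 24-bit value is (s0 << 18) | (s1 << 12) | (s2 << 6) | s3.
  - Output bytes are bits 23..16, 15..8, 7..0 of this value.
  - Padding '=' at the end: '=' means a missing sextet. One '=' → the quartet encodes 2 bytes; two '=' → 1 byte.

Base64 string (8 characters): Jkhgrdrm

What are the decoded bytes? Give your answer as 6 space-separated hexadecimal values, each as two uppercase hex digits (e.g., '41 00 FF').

After char 0 ('J'=9): chars_in_quartet=1 acc=0x9 bytes_emitted=0
After char 1 ('k'=36): chars_in_quartet=2 acc=0x264 bytes_emitted=0
After char 2 ('h'=33): chars_in_quartet=3 acc=0x9921 bytes_emitted=0
After char 3 ('g'=32): chars_in_quartet=4 acc=0x264860 -> emit 26 48 60, reset; bytes_emitted=3
After char 4 ('r'=43): chars_in_quartet=1 acc=0x2B bytes_emitted=3
After char 5 ('d'=29): chars_in_quartet=2 acc=0xADD bytes_emitted=3
After char 6 ('r'=43): chars_in_quartet=3 acc=0x2B76B bytes_emitted=3
After char 7 ('m'=38): chars_in_quartet=4 acc=0xADDAE6 -> emit AD DA E6, reset; bytes_emitted=6

Answer: 26 48 60 AD DA E6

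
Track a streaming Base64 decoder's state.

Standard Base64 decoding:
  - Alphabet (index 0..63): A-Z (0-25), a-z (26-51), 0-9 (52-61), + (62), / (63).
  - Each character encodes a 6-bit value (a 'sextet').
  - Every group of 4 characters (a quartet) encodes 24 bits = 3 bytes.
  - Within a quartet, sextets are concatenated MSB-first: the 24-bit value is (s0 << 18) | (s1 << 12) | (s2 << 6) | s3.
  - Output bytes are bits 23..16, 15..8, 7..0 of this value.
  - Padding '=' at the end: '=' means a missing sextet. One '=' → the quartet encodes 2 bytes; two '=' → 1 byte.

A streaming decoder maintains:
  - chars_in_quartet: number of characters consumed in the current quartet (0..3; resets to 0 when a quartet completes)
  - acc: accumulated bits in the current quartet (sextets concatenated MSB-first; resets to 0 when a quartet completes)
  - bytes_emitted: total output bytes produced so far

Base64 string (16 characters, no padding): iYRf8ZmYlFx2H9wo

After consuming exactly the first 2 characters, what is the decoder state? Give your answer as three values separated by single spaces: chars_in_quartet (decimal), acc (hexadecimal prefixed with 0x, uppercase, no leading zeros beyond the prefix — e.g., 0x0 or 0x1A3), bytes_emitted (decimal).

After char 0 ('i'=34): chars_in_quartet=1 acc=0x22 bytes_emitted=0
After char 1 ('Y'=24): chars_in_quartet=2 acc=0x898 bytes_emitted=0

Answer: 2 0x898 0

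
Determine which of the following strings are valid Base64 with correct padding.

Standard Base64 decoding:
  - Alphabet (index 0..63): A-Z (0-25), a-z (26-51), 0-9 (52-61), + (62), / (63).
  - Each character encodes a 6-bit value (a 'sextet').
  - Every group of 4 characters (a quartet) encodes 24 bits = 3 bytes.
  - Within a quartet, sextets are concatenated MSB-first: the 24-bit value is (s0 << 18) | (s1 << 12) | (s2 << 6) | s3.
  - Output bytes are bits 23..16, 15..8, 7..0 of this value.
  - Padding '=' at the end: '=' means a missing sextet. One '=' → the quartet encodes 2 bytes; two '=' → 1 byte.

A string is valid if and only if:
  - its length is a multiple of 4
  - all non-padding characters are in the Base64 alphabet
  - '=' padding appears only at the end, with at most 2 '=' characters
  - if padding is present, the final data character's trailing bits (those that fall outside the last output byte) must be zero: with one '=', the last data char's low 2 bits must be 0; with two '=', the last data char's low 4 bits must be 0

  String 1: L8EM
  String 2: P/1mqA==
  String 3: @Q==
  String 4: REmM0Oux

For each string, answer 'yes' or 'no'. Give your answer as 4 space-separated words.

String 1: 'L8EM' → valid
String 2: 'P/1mqA==' → valid
String 3: '@Q==' → invalid (bad char(s): ['@'])
String 4: 'REmM0Oux' → valid

Answer: yes yes no yes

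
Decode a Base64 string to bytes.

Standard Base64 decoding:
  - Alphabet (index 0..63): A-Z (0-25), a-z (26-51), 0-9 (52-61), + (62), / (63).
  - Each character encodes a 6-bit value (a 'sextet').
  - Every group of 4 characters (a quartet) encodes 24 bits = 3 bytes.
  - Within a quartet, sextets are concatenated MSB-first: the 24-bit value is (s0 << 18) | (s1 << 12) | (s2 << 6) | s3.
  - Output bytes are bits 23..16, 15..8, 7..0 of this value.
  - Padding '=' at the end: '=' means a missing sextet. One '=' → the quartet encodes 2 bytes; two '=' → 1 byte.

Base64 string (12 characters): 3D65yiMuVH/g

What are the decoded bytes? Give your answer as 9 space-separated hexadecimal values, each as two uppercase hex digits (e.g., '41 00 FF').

After char 0 ('3'=55): chars_in_quartet=1 acc=0x37 bytes_emitted=0
After char 1 ('D'=3): chars_in_quartet=2 acc=0xDC3 bytes_emitted=0
After char 2 ('6'=58): chars_in_quartet=3 acc=0x370FA bytes_emitted=0
After char 3 ('5'=57): chars_in_quartet=4 acc=0xDC3EB9 -> emit DC 3E B9, reset; bytes_emitted=3
After char 4 ('y'=50): chars_in_quartet=1 acc=0x32 bytes_emitted=3
After char 5 ('i'=34): chars_in_quartet=2 acc=0xCA2 bytes_emitted=3
After char 6 ('M'=12): chars_in_quartet=3 acc=0x3288C bytes_emitted=3
After char 7 ('u'=46): chars_in_quartet=4 acc=0xCA232E -> emit CA 23 2E, reset; bytes_emitted=6
After char 8 ('V'=21): chars_in_quartet=1 acc=0x15 bytes_emitted=6
After char 9 ('H'=7): chars_in_quartet=2 acc=0x547 bytes_emitted=6
After char 10 ('/'=63): chars_in_quartet=3 acc=0x151FF bytes_emitted=6
After char 11 ('g'=32): chars_in_quartet=4 acc=0x547FE0 -> emit 54 7F E0, reset; bytes_emitted=9

Answer: DC 3E B9 CA 23 2E 54 7F E0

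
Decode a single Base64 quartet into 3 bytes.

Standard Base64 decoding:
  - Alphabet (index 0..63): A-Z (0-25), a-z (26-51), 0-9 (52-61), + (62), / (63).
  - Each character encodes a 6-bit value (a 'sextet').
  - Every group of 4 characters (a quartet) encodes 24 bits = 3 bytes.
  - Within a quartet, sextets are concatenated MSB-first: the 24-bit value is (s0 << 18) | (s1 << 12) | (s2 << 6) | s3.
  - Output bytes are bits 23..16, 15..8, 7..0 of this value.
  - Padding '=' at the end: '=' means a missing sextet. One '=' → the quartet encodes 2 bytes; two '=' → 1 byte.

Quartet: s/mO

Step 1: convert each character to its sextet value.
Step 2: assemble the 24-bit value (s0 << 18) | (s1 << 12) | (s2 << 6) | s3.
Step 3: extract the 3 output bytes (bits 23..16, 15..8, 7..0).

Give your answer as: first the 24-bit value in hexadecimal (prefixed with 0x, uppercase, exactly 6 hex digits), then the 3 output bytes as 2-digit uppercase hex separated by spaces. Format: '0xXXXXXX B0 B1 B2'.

Answer: 0xB3F98E B3 F9 8E

Derivation:
Sextets: s=44, /=63, m=38, O=14
24-bit: (44<<18) | (63<<12) | (38<<6) | 14
      = 0xB00000 | 0x03F000 | 0x000980 | 0x00000E
      = 0xB3F98E
Bytes: (v>>16)&0xFF=B3, (v>>8)&0xFF=F9, v&0xFF=8E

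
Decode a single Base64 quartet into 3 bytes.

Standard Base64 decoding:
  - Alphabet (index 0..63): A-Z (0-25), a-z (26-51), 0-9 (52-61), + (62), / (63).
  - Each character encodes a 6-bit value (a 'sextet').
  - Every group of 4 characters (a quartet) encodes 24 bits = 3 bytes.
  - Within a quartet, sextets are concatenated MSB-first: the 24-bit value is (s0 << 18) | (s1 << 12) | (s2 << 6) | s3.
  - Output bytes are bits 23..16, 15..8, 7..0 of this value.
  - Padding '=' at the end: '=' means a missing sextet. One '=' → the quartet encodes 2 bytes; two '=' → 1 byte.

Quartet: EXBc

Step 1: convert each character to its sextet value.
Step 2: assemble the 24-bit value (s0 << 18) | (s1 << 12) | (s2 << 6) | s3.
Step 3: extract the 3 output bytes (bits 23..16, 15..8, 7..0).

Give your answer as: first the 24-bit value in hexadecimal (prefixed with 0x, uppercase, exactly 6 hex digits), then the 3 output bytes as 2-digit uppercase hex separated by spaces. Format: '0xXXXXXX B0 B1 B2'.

Answer: 0x11705C 11 70 5C

Derivation:
Sextets: E=4, X=23, B=1, c=28
24-bit: (4<<18) | (23<<12) | (1<<6) | 28
      = 0x100000 | 0x017000 | 0x000040 | 0x00001C
      = 0x11705C
Bytes: (v>>16)&0xFF=11, (v>>8)&0xFF=70, v&0xFF=5C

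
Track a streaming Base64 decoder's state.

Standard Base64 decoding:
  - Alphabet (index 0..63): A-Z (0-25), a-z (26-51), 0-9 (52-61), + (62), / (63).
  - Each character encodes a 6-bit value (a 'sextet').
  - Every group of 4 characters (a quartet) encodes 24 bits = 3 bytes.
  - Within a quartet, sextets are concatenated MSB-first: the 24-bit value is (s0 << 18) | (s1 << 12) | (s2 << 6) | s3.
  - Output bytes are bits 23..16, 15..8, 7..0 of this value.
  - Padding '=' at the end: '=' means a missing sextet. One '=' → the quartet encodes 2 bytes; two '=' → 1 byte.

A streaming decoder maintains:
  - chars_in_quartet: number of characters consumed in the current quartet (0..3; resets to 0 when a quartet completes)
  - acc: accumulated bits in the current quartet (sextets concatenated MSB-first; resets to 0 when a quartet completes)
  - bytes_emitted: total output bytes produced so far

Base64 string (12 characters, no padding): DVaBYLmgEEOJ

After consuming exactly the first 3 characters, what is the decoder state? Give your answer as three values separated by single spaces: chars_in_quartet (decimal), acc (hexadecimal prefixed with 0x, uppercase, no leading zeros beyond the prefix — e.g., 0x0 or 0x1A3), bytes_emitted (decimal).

Answer: 3 0x355A 0

Derivation:
After char 0 ('D'=3): chars_in_quartet=1 acc=0x3 bytes_emitted=0
After char 1 ('V'=21): chars_in_quartet=2 acc=0xD5 bytes_emitted=0
After char 2 ('a'=26): chars_in_quartet=3 acc=0x355A bytes_emitted=0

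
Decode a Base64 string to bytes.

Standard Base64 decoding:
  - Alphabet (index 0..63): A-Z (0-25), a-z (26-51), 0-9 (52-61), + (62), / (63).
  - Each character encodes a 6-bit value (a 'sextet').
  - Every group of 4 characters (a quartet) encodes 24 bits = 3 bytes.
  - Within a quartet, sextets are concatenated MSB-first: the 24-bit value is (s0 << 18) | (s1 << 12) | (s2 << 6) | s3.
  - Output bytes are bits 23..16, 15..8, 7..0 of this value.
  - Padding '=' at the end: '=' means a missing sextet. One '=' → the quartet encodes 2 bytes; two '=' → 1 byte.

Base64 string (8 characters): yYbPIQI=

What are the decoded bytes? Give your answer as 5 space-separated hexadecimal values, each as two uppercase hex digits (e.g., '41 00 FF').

After char 0 ('y'=50): chars_in_quartet=1 acc=0x32 bytes_emitted=0
After char 1 ('Y'=24): chars_in_quartet=2 acc=0xC98 bytes_emitted=0
After char 2 ('b'=27): chars_in_quartet=3 acc=0x3261B bytes_emitted=0
After char 3 ('P'=15): chars_in_quartet=4 acc=0xC986CF -> emit C9 86 CF, reset; bytes_emitted=3
After char 4 ('I'=8): chars_in_quartet=1 acc=0x8 bytes_emitted=3
After char 5 ('Q'=16): chars_in_quartet=2 acc=0x210 bytes_emitted=3
After char 6 ('I'=8): chars_in_quartet=3 acc=0x8408 bytes_emitted=3
Padding '=': partial quartet acc=0x8408 -> emit 21 02; bytes_emitted=5

Answer: C9 86 CF 21 02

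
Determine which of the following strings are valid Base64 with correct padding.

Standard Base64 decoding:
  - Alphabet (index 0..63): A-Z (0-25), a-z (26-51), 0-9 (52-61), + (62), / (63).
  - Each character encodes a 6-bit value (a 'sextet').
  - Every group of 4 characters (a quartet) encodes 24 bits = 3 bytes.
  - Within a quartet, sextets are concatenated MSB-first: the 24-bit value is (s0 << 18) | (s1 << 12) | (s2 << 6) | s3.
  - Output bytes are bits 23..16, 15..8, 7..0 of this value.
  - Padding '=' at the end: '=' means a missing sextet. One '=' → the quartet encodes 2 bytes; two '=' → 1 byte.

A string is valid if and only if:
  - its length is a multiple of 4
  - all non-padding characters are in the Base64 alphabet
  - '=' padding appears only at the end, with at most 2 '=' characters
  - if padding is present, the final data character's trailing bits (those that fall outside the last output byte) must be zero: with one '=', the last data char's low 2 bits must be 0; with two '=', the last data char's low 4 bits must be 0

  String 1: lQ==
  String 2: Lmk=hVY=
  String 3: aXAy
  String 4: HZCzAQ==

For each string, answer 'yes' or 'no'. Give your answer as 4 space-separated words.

Answer: yes no yes yes

Derivation:
String 1: 'lQ==' → valid
String 2: 'Lmk=hVY=' → invalid (bad char(s): ['=']; '=' in middle)
String 3: 'aXAy' → valid
String 4: 'HZCzAQ==' → valid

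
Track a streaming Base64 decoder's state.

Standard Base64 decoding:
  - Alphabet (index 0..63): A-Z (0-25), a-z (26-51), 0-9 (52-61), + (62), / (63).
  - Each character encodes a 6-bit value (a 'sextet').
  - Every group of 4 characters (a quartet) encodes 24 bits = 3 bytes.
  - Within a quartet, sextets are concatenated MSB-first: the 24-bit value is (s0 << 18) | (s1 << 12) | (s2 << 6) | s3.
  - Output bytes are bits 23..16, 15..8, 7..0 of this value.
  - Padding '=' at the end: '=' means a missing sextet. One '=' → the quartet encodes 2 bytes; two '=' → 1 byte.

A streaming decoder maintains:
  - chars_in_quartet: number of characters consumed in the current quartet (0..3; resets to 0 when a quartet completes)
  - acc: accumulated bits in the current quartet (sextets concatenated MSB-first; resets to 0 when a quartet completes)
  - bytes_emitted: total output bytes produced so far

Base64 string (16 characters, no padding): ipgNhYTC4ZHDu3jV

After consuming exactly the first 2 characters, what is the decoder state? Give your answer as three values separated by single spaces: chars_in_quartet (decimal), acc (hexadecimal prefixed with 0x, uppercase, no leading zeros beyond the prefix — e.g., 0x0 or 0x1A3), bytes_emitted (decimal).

Answer: 2 0x8A9 0

Derivation:
After char 0 ('i'=34): chars_in_quartet=1 acc=0x22 bytes_emitted=0
After char 1 ('p'=41): chars_in_quartet=2 acc=0x8A9 bytes_emitted=0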